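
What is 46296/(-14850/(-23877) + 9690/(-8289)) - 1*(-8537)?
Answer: -38140665733/501280 ≈ -76087.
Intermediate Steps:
46296/(-14850/(-23877) + 9690/(-8289)) - 1*(-8537) = 46296/(-14850*(-1/23877) + 9690*(-1/8289)) + 8537 = 46296/(1650/2653 - 3230/2763) + 8537 = 46296/(-4010240/7330239) + 8537 = 46296*(-7330239/4010240) + 8537 = -42420093093/501280 + 8537 = -38140665733/501280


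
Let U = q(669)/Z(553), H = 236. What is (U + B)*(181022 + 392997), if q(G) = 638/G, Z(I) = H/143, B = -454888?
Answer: -20612863217280701/78942 ≈ -2.6111e+11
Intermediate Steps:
Z(I) = 236/143
U = 45617/78942 (U = (638/669)/(236/143) = (638*(1/669))*(143/236) = (638/669)*(143/236) = 45617/78942 ≈ 0.57785)
(U + B)*(181022 + 392997) = (45617/78942 - 454888)*(181022 + 392997) = -35909722879/78942*574019 = -20612863217280701/78942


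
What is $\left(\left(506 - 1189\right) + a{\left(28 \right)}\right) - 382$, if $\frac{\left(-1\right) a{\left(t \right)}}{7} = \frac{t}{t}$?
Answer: $-1072$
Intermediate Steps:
$a{\left(t \right)} = -7$ ($a{\left(t \right)} = - 7 \frac{t}{t} = \left(-7\right) 1 = -7$)
$\left(\left(506 - 1189\right) + a{\left(28 \right)}\right) - 382 = \left(\left(506 - 1189\right) - 7\right) - 382 = \left(-683 - 7\right) - 382 = -690 - 382 = -1072$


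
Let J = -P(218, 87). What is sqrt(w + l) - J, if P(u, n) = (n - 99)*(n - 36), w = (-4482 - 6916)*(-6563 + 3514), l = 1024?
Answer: -612 + sqrt(34753526) ≈ 5283.2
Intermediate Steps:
w = 34752502 (w = -11398*(-3049) = 34752502)
P(u, n) = (-99 + n)*(-36 + n)
J = 612 (J = -(3564 + 87**2 - 135*87) = -(3564 + 7569 - 11745) = -1*(-612) = 612)
sqrt(w + l) - J = sqrt(34752502 + 1024) - 1*612 = sqrt(34753526) - 612 = -612 + sqrt(34753526)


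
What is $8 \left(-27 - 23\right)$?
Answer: $-400$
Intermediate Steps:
$8 \left(-27 - 23\right) = 8 \left(-50\right) = -400$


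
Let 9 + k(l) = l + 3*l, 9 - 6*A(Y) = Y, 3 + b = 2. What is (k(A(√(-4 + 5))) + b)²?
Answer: 196/9 ≈ 21.778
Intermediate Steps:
b = -1 (b = -3 + 2 = -1)
A(Y) = 3/2 - Y/6
k(l) = -9 + 4*l (k(l) = -9 + (l + 3*l) = -9 + 4*l)
(k(A(√(-4 + 5))) + b)² = ((-9 + 4*(3/2 - √(-4 + 5)/6)) - 1)² = ((-9 + 4*(3/2 - √1/6)) - 1)² = ((-9 + 4*(3/2 - ⅙*1)) - 1)² = ((-9 + 4*(3/2 - ⅙)) - 1)² = ((-9 + 4*(4/3)) - 1)² = ((-9 + 16/3) - 1)² = (-11/3 - 1)² = (-14/3)² = 196/9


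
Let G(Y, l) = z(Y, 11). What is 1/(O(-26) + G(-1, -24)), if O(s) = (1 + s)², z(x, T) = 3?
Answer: 1/628 ≈ 0.0015924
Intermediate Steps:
G(Y, l) = 3
1/(O(-26) + G(-1, -24)) = 1/((1 - 26)² + 3) = 1/((-25)² + 3) = 1/(625 + 3) = 1/628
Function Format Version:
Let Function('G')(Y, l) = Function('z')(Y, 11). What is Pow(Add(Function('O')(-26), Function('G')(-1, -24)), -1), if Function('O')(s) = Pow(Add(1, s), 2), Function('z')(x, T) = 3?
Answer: Rational(1, 628) ≈ 0.0015924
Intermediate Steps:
Function('G')(Y, l) = 3
Pow(Add(Function('O')(-26), Function('G')(-1, -24)), -1) = Pow(Add(Pow(Add(1, -26), 2), 3), -1) = Pow(Add(Pow(-25, 2), 3), -1) = Pow(Add(625, 3), -1) = Pow(628, -1) = Rational(1, 628)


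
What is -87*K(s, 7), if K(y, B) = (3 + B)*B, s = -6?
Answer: -6090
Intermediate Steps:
K(y, B) = B*(3 + B)
-87*K(s, 7) = -609*(3 + 7) = -609*10 = -87*70 = -6090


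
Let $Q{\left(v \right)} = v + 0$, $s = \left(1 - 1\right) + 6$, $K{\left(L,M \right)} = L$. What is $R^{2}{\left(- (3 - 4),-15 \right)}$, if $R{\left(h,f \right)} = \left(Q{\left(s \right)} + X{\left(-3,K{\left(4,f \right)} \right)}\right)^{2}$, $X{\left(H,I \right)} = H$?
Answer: $81$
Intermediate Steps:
$s = 6$ ($s = 0 + 6 = 6$)
$Q{\left(v \right)} = v$
$R{\left(h,f \right)} = 9$ ($R{\left(h,f \right)} = \left(6 - 3\right)^{2} = 3^{2} = 9$)
$R^{2}{\left(- (3 - 4),-15 \right)} = 9^{2} = 81$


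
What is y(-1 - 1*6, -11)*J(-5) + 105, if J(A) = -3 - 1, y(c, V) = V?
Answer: 149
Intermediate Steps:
J(A) = -4
y(-1 - 1*6, -11)*J(-5) + 105 = -11*(-4) + 105 = 44 + 105 = 149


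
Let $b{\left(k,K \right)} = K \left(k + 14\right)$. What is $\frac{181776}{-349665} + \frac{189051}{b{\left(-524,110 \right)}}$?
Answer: $- \frac{1695603367}{435915700} \approx -3.8898$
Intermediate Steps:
$b{\left(k,K \right)} = K \left(14 + k\right)$
$\frac{181776}{-349665} + \frac{189051}{b{\left(-524,110 \right)}} = \frac{181776}{-349665} + \frac{189051}{110 \left(14 - 524\right)} = 181776 \left(- \frac{1}{349665}\right) + \frac{189051}{110 \left(-510\right)} = - \frac{60592}{116555} + \frac{189051}{-56100} = - \frac{60592}{116555} + 189051 \left(- \frac{1}{56100}\right) = - \frac{60592}{116555} - \frac{63017}{18700} = - \frac{1695603367}{435915700}$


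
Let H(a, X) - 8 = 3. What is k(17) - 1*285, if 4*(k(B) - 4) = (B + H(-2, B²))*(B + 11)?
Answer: -85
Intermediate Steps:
H(a, X) = 11 (H(a, X) = 8 + 3 = 11)
k(B) = 4 + (11 + B)²/4 (k(B) = 4 + ((B + 11)*(B + 11))/4 = 4 + ((11 + B)*(11 + B))/4 = 4 + (11 + B)²/4)
k(17) - 1*285 = (137/4 + (¼)*17² + (11/2)*17) - 1*285 = (137/4 + (¼)*289 + 187/2) - 285 = (137/4 + 289/4 + 187/2) - 285 = 200 - 285 = -85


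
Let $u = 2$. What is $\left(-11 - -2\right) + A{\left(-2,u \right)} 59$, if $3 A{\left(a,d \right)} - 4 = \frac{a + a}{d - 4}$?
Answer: $109$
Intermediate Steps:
$A{\left(a,d \right)} = \frac{4}{3} + \frac{2 a}{3 \left(-4 + d\right)}$ ($A{\left(a,d \right)} = \frac{4}{3} + \frac{\left(a + a\right) \frac{1}{d - 4}}{3} = \frac{4}{3} + \frac{2 a \frac{1}{-4 + d}}{3} = \frac{4}{3} + \frac{2 a}{3 \left(-4 + d\right)}$)
$\left(-11 - -2\right) + A{\left(-2,u \right)} 59 = \left(-11 - -2\right) + \frac{2 \left(-8 - 2 + 2 \cdot 2\right)}{3 \left(-4 + 2\right)} 59 = \left(-11 + 2\right) + \frac{2 \left(-8 - 2 + 4\right)}{3 \left(-2\right)} 59 = -9 + \frac{2}{3} \left(- \frac{1}{2}\right) \left(-6\right) 59 = -9 + 2 \cdot 59 = -9 + 118 = 109$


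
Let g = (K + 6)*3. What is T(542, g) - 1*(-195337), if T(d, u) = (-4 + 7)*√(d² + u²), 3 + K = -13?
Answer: 195337 + 6*√73666 ≈ 1.9697e+5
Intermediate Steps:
K = -16 (K = -3 - 13 = -16)
g = -30 (g = (-16 + 6)*3 = -10*3 = -30)
T(d, u) = 3*√(d² + u²)
T(542, g) - 1*(-195337) = 3*√(542² + (-30)²) - 1*(-195337) = 3*√(293764 + 900) + 195337 = 3*√294664 + 195337 = 3*(2*√73666) + 195337 = 6*√73666 + 195337 = 195337 + 6*√73666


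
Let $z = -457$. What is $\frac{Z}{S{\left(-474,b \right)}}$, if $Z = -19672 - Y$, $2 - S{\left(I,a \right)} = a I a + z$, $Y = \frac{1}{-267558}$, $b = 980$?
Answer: $- \frac{5263400975}{121800444125922} \approx -4.3213 \cdot 10^{-5}$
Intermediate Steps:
$Y = - \frac{1}{267558} \approx -3.7375 \cdot 10^{-6}$
$S{\left(I,a \right)} = 459 - I a^{2}$ ($S{\left(I,a \right)} = 2 - \left(a I a - 457\right) = 2 - \left(I a a - 457\right) = 2 - \left(I a^{2} - 457\right) = 2 - \left(-457 + I a^{2}\right) = 459 - I a^{2}$)
$Z = - \frac{5263400975}{267558}$ ($Z = -19672 - - \frac{1}{267558} = -19672 + \frac{1}{267558} = - \frac{5263400975}{267558} \approx -19672.0$)
$\frac{Z}{S{\left(-474,b \right)}} = - \frac{5263400975}{267558 \left(459 - - 474 \cdot 980^{2}\right)} = - \frac{5263400975}{267558 \left(459 - \left(-474\right) 960400\right)} = - \frac{5263400975}{267558 \left(459 + 455229600\right)} = - \frac{5263400975}{267558 \cdot 455230059} = \left(- \frac{5263400975}{267558}\right) \frac{1}{455230059} = - \frac{5263400975}{121800444125922}$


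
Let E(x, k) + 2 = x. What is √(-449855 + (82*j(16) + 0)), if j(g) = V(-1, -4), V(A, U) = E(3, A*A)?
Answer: I*√449773 ≈ 670.65*I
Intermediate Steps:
E(x, k) = -2 + x
V(A, U) = 1 (V(A, U) = -2 + 3 = 1)
j(g) = 1
√(-449855 + (82*j(16) + 0)) = √(-449855 + (82*1 + 0)) = √(-449855 + (82 + 0)) = √(-449855 + 82) = √(-449773) = I*√449773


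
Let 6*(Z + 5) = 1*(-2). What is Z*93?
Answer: -496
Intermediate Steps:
Z = -16/3 (Z = -5 + (1*(-2))/6 = -5 + (⅙)*(-2) = -5 - ⅓ = -16/3 ≈ -5.3333)
Z*93 = -16/3*93 = -496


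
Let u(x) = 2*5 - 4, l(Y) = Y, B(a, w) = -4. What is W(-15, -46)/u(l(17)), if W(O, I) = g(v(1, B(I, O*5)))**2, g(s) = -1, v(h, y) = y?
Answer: 1/6 ≈ 0.16667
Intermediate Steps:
u(x) = 6 (u(x) = 10 - 4 = 6)
W(O, I) = 1 (W(O, I) = (-1)**2 = 1)
W(-15, -46)/u(l(17)) = 1/6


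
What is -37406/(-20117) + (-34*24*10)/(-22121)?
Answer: 991612846/445008157 ≈ 2.2283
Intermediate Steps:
-37406/(-20117) + (-34*24*10)/(-22121) = -37406*(-1/20117) - 816*10*(-1/22121) = 37406/20117 - 8160*(-1/22121) = 37406/20117 + 8160/22121 = 991612846/445008157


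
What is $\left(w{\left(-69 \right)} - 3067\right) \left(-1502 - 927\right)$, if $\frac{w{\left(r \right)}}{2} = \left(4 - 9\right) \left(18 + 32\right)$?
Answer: $8664243$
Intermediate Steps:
$w{\left(r \right)} = -500$ ($w{\left(r \right)} = 2 \left(4 - 9\right) \left(18 + 32\right) = 2 \left(\left(-5\right) 50\right) = 2 \left(-250\right) = -500$)
$\left(w{\left(-69 \right)} - 3067\right) \left(-1502 - 927\right) = \left(-500 - 3067\right) \left(-1502 - 927\right) = \left(-3567\right) \left(-2429\right) = 8664243$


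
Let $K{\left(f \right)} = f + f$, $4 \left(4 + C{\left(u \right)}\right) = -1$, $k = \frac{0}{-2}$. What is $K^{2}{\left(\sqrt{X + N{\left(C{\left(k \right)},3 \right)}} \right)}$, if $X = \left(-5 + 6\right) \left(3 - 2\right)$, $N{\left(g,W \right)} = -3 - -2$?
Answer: $0$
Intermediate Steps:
$k = 0$ ($k = 0 \left(- \frac{1}{2}\right) = 0$)
$C{\left(u \right)} = - \frac{17}{4}$ ($C{\left(u \right)} = -4 + \frac{1}{4} \left(-1\right) = -4 - \frac{1}{4} = - \frac{17}{4}$)
$N{\left(g,W \right)} = -1$ ($N{\left(g,W \right)} = -3 + 2 = -1$)
$X = 1$ ($X = 1 \cdot 1 = 1$)
$K{\left(f \right)} = 2 f$
$K^{2}{\left(\sqrt{X + N{\left(C{\left(k \right)},3 \right)}} \right)} = \left(2 \sqrt{1 - 1}\right)^{2} = \left(2 \sqrt{0}\right)^{2} = \left(2 \cdot 0\right)^{2} = 0^{2} = 0$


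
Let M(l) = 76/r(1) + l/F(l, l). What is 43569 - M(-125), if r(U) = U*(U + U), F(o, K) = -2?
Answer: 86937/2 ≈ 43469.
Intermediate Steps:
r(U) = 2*U**2 (r(U) = U*(2*U) = 2*U**2)
M(l) = 38 - l/2 (M(l) = 76/((2*1**2)) + l/(-2) = 76/((2*1)) + l*(-1/2) = 76/2 - l/2 = 76*(1/2) - l/2 = 38 - l/2)
43569 - M(-125) = 43569 - (38 - 1/2*(-125)) = 43569 - (38 + 125/2) = 43569 - 1*201/2 = 43569 - 201/2 = 86937/2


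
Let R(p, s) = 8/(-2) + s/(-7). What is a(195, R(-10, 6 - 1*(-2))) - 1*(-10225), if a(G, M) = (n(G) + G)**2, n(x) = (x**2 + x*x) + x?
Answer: 5843083825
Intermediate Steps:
n(x) = x + 2*x**2 (n(x) = (x**2 + x**2) + x = 2*x**2 + x = x + 2*x**2)
R(p, s) = -4 - s/7 (R(p, s) = 8*(-1/2) + s*(-1/7) = -4 - s/7)
a(G, M) = (G + G*(1 + 2*G))**2 (a(G, M) = (G*(1 + 2*G) + G)**2 = (G + G*(1 + 2*G))**2)
a(195, R(-10, 6 - 1*(-2))) - 1*(-10225) = 4*195**2*(1 + 195)**2 - 1*(-10225) = 4*38025*196**2 + 10225 = 4*38025*38416 + 10225 = 5843073600 + 10225 = 5843083825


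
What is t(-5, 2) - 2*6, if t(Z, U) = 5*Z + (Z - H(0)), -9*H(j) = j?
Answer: -42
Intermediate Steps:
H(j) = -j/9
t(Z, U) = 6*Z (t(Z, U) = 5*Z + (Z - (-1)*0/9) = 5*Z + (Z - 1*0) = 5*Z + (Z + 0) = 5*Z + Z = 6*Z)
t(-5, 2) - 2*6 = 6*(-5) - 2*6 = -30 - 12 = -42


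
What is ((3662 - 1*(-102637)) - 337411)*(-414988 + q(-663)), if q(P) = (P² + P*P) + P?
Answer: -107117407544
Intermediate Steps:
q(P) = P + 2*P² (q(P) = (P² + P²) + P = 2*P² + P = P + 2*P²)
((3662 - 1*(-102637)) - 337411)*(-414988 + q(-663)) = ((3662 - 1*(-102637)) - 337411)*(-414988 - 663*(1 + 2*(-663))) = ((3662 + 102637) - 337411)*(-414988 - 663*(1 - 1326)) = (106299 - 337411)*(-414988 - 663*(-1325)) = -231112*(-414988 + 878475) = -231112*463487 = -107117407544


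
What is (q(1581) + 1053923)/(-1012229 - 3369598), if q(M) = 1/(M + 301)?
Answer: -661161029/2748866138 ≈ -0.24052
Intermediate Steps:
q(M) = 1/(301 + M)
(q(1581) + 1053923)/(-1012229 - 3369598) = (1/(301 + 1581) + 1053923)/(-1012229 - 3369598) = (1/1882 + 1053923)/(-4381827) = (1/1882 + 1053923)*(-1/4381827) = (1983483087/1882)*(-1/4381827) = -661161029/2748866138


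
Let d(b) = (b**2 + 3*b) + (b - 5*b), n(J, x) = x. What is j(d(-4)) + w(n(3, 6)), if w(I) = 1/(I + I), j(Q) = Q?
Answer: 241/12 ≈ 20.083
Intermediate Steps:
d(b) = b**2 - b (d(b) = (b**2 + 3*b) - 4*b = b**2 - b)
w(I) = 1/(2*I)
j(d(-4)) + w(n(3, 6)) = -4*(-1 - 4) + (1/2)/6 = -4*(-5) + (1/2)*(1/6) = 20 + 1/12 = 241/12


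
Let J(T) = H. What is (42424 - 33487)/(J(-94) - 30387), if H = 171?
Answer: -2979/10072 ≈ -0.29577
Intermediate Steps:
J(T) = 171
(42424 - 33487)/(J(-94) - 30387) = (42424 - 33487)/(171 - 30387) = 8937/(-30216) = 8937*(-1/30216) = -2979/10072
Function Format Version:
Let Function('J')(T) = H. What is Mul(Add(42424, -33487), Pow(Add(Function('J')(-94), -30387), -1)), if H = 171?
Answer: Rational(-2979, 10072) ≈ -0.29577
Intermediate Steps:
Function('J')(T) = 171
Mul(Add(42424, -33487), Pow(Add(Function('J')(-94), -30387), -1)) = Mul(Add(42424, -33487), Pow(Add(171, -30387), -1)) = Mul(8937, Pow(-30216, -1)) = Mul(8937, Rational(-1, 30216)) = Rational(-2979, 10072)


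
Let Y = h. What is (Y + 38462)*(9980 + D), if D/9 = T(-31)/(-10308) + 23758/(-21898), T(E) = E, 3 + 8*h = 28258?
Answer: 126011489962473731/300966112 ≈ 4.1869e+8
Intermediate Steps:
h = 28255/8 (h = -3/8 + (⅛)*28258 = -3/8 + 14129/4 = 28255/8 ≈ 3531.9)
Y = 28255/8 ≈ 3531.9
D = -366327939/37620764 (D = 9*(-31/(-10308) + 23758/(-21898)) = 9*(-31*(-1/10308) + 23758*(-1/21898)) = 9*(31/10308 - 11879/10949) = 9*(-122109313/112862292) = -366327939/37620764 ≈ -9.7374)
(Y + 38462)*(9980 + D) = (28255/8 + 38462)*(9980 - 366327939/37620764) = (335951/8)*(375088896781/37620764) = 126011489962473731/300966112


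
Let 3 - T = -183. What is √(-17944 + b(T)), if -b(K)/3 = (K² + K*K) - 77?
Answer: I*√225289 ≈ 474.65*I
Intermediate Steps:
T = 186 (T = 3 - 1*(-183) = 3 + 183 = 186)
b(K) = 231 - 6*K² (b(K) = -3*((K² + K*K) - 77) = -3*((K² + K²) - 77) = -3*(2*K² - 77) = -3*(-77 + 2*K²) = 231 - 6*K²)
√(-17944 + b(T)) = √(-17944 + (231 - 6*186²)) = √(-17944 + (231 - 6*34596)) = √(-17944 + (231 - 207576)) = √(-17944 - 207345) = √(-225289) = I*√225289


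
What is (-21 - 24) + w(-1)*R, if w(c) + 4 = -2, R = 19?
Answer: -159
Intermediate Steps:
w(c) = -6 (w(c) = -4 - 2 = -6)
(-21 - 24) + w(-1)*R = (-21 - 24) - 6*19 = -45 - 114 = -159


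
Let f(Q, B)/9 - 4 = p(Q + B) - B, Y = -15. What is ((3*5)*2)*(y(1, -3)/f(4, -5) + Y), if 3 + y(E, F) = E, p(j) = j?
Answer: -2705/6 ≈ -450.83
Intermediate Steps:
y(E, F) = -3 + E
f(Q, B) = 36 + 9*Q (f(Q, B) = 36 + 9*((Q + B) - B) = 36 + 9*((B + Q) - B) = 36 + 9*Q)
((3*5)*2)*(y(1, -3)/f(4, -5) + Y) = ((3*5)*2)*((-3 + 1)/(36 + 9*4) - 15) = (15*2)*(-2/(36 + 36) - 15) = 30*(-2/72 - 15) = 30*(-2*1/72 - 15) = 30*(-1/36 - 15) = 30*(-541/36) = -2705/6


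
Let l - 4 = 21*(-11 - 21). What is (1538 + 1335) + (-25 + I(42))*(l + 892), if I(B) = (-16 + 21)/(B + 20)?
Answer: -83977/31 ≈ -2708.9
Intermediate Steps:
I(B) = 5/(20 + B)
l = -668 (l = 4 + 21*(-11 - 21) = 4 + 21*(-32) = 4 - 672 = -668)
(1538 + 1335) + (-25 + I(42))*(l + 892) = (1538 + 1335) + (-25 + 5/(20 + 42))*(-668 + 892) = 2873 + (-25 + 5/62)*224 = 2873 - 1545/62*224 = 2873 - 173040/31 = -83977/31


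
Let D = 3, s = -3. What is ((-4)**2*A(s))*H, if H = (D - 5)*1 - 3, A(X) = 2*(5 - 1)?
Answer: -640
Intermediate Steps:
A(X) = 8 (A(X) = 2*4 = 8)
H = -5 (H = (3 - 5)*1 - 3 = -2*1 - 3 = -2 - 3 = -5)
((-4)**2*A(s))*H = ((-4)**2*8)*(-5) = (16*8)*(-5) = 128*(-5) = -640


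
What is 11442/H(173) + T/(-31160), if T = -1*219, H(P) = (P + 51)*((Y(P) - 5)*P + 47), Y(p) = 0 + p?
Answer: 111537621/12699382640 ≈ 0.0087829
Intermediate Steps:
Y(p) = p
H(P) = (47 + P*(-5 + P))*(51 + P) (H(P) = (P + 51)*((P - 5)*P + 47) = (51 + P)*((-5 + P)*P + 47) = (51 + P)*(P*(-5 + P) + 47) = (51 + P)*(47 + P*(-5 + P)) = (47 + P*(-5 + P))*(51 + P))
T = -219
11442/H(173) + T/(-31160) = 11442/(2397 + 173³ - 208*173 + 46*173²) - 219/(-31160) = 11442/(2397 + 5177717 - 35984 + 46*29929) - 219*(-1/31160) = 11442/(2397 + 5177717 - 35984 + 1376734) + 219/31160 = 11442/6520864 + 219/31160 = 11442*(1/6520864) + 219/31160 = 5721/3260432 + 219/31160 = 111537621/12699382640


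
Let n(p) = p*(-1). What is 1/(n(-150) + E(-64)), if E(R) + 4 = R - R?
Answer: 1/146 ≈ 0.0068493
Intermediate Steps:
n(p) = -p
E(R) = -4 (E(R) = -4 + (R - R) = -4 + 0 = -4)
1/(n(-150) + E(-64)) = 1/(-1*(-150) - 4) = 1/(150 - 4) = 1/146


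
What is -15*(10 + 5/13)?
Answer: -2025/13 ≈ -155.77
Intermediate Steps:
-15*(10 + 5/13) = -15*135/13 = -2025/13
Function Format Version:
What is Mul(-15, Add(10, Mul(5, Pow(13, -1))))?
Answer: Rational(-2025, 13) ≈ -155.77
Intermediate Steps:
Mul(-15, Add(10, Mul(5, Pow(13, -1)))) = Mul(-15, Add(10, Mul(5, Rational(1, 13)))) = Mul(-15, Add(10, Rational(5, 13))) = Mul(-15, Rational(135, 13)) = Rational(-2025, 13)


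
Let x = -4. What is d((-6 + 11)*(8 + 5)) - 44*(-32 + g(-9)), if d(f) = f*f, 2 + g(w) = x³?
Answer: 8537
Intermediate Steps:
g(w) = -66 (g(w) = -2 + (-4)³ = -2 - 64 = -66)
d(f) = f²
d((-6 + 11)*(8 + 5)) - 44*(-32 + g(-9)) = ((-6 + 11)*(8 + 5))² - 44*(-32 - 66) = (5*13)² - 44*(-98) = 65² + 4312 = 4225 + 4312 = 8537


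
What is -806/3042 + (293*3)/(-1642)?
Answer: -153745/192114 ≈ -0.80028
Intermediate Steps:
-806/3042 + (293*3)/(-1642) = -806*1/3042 + 879*(-1/1642) = -31/117 - 879/1642 = -153745/192114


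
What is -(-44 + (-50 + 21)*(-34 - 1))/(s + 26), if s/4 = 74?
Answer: -971/322 ≈ -3.0155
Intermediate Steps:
s = 296 (s = 4*74 = 296)
-(-44 + (-50 + 21)*(-34 - 1))/(s + 26) = -(-44 + (-50 + 21)*(-34 - 1))/(296 + 26) = -(-44 - 29*(-35))/322 = -(-44 + 1015)/322 = -971/322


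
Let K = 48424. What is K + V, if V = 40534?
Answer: 88958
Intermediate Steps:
K + V = 48424 + 40534 = 88958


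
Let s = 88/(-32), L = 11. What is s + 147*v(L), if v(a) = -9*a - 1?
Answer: -58811/4 ≈ -14703.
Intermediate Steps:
v(a) = -1 - 9*a
s = -11/4 (s = 88*(-1/32) = -11/4 ≈ -2.7500)
s + 147*v(L) = -11/4 + 147*(-1 - 9*11) = -11/4 + 147*(-1 - 99) = -11/4 + 147*(-100) = -11/4 - 14700 = -58811/4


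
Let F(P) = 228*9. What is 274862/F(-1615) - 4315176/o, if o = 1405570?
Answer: 94370760047/721057410 ≈ 130.88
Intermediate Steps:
F(P) = 2052
274862/F(-1615) - 4315176/o = 274862/2052 - 4315176/1405570 = 274862*(1/2052) - 4315176*1/1405570 = 137431/1026 - 2157588/702785 = 94370760047/721057410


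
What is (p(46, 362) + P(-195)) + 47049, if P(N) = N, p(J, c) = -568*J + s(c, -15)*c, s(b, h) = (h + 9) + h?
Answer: 13124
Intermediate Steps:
s(b, h) = 9 + 2*h (s(b, h) = (9 + h) + h = 9 + 2*h)
p(J, c) = -568*J - 21*c (p(J, c) = -568*J + (9 + 2*(-15))*c = -568*J + (9 - 30)*c = -568*J - 21*c)
(p(46, 362) + P(-195)) + 47049 = ((-568*46 - 21*362) - 195) + 47049 = ((-26128 - 7602) - 195) + 47049 = (-33730 - 195) + 47049 = -33925 + 47049 = 13124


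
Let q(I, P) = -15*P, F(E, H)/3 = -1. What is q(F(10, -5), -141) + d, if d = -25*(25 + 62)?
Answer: -60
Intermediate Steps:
F(E, H) = -3 (F(E, H) = 3*(-1) = -3)
d = -2175 (d = -25*87 = -2175)
q(F(10, -5), -141) + d = -15*(-141) - 2175 = 2115 - 2175 = -60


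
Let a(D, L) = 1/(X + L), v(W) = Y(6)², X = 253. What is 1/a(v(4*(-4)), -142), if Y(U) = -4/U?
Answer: 111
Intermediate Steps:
v(W) = 4/9 (v(W) = (-4/6)² = (-4*⅙)² = (-⅔)² = 4/9)
a(D, L) = 1/(253 + L)
1/a(v(4*(-4)), -142) = 1/(1/(253 - 142)) = 1/(1/111) = 111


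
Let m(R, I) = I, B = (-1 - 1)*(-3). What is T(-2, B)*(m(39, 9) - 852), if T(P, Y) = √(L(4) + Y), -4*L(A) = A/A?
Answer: -843*√23/2 ≈ -2021.4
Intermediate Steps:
B = 6 (B = -2*(-3) = 6)
L(A) = -¼ (L(A) = -A/(4*A) = -¼*1 = -¼)
T(P, Y) = √(-¼ + Y)
T(-2, B)*(m(39, 9) - 852) = (√(-1 + 4*6)/2)*(9 - 852) = (√(-1 + 24)/2)*(-843) = (√23/2)*(-843) = -843*√23/2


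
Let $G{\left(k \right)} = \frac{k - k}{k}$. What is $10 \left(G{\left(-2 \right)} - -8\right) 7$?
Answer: $560$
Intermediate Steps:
$G{\left(k \right)} = 0$ ($G{\left(k \right)} = \frac{0}{k} = 0$)
$10 \left(G{\left(-2 \right)} - -8\right) 7 = 10 \left(0 - -8\right) 7 = 10 \left(0 + 8\right) 7 = 10 \cdot 8 \cdot 7 = 80 \cdot 7 = 560$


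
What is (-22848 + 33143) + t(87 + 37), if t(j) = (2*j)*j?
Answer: 41047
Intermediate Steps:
t(j) = 2*j**2
(-22848 + 33143) + t(87 + 37) = (-22848 + 33143) + 2*(87 + 37)**2 = 10295 + 2*124**2 = 10295 + 2*15376 = 10295 + 30752 = 41047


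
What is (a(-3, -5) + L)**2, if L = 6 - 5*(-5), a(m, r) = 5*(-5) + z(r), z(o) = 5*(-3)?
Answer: 81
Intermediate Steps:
z(o) = -15
a(m, r) = -40 (a(m, r) = 5*(-5) - 15 = -25 - 15 = -40)
L = 31 (L = 6 + 25 = 31)
(a(-3, -5) + L)**2 = (-40 + 31)**2 = (-9)**2 = 81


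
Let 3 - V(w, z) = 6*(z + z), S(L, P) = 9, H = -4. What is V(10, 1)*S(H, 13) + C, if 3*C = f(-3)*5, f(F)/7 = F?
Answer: -116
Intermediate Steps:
f(F) = 7*F
C = -35 (C = ((7*(-3))*5)/3 = (-21*5)/3 = (⅓)*(-105) = -35)
V(w, z) = 3 - 12*z (V(w, z) = 3 - 6*(z + z) = 3 - 6*2*z = 3 - 12*z)
V(10, 1)*S(H, 13) + C = (3 - 12*1)*9 - 35 = (3 - 12)*9 - 35 = -9*9 - 35 = -81 - 35 = -116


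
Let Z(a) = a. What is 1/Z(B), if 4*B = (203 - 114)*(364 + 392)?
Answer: 1/16821 ≈ 5.9450e-5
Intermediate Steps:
B = 16821 (B = ((203 - 114)*(364 + 392))/4 = (89*756)/4 = (1/4)*67284 = 16821)
1/Z(B) = 1/16821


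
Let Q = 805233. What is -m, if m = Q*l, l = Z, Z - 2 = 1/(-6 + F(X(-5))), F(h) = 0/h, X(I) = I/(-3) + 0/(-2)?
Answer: -2952521/2 ≈ -1.4763e+6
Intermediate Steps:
X(I) = -I/3 (X(I) = I*(-⅓) + 0*(-½) = -I/3 + 0 = -I/3)
F(h) = 0
Z = 11/6 (Z = 2 + 1/(-6 + 0) = 2 + 1/(-6) = 2 - ⅙ = 11/6 ≈ 1.8333)
l = 11/6 ≈ 1.8333
m = 2952521/2 (m = 805233*(11/6) = 2952521/2 ≈ 1.4763e+6)
-m = -1*2952521/2 = -2952521/2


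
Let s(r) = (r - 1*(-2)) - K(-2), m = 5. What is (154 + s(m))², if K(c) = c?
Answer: 26569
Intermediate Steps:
s(r) = 4 + r (s(r) = (r - 1*(-2)) - 1*(-2) = (r + 2) + 2 = (2 + r) + 2 = 4 + r)
(154 + s(m))² = (154 + (4 + 5))² = (154 + 9)² = 163² = 26569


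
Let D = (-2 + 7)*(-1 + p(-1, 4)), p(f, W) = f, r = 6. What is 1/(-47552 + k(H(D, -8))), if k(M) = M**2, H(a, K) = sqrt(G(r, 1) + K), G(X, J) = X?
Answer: -1/47554 ≈ -2.1029e-5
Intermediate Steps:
D = -10 (D = (-2 + 7)*(-1 - 1) = 5*(-2) = -10)
H(a, K) = sqrt(6 + K)
1/(-47552 + k(H(D, -8))) = 1/(-47552 + (sqrt(6 - 8))**2) = 1/(-47552 + (sqrt(-2))**2) = 1/(-47552 + (I*sqrt(2))**2) = 1/(-47552 - 2) = 1/(-47554) = -1/47554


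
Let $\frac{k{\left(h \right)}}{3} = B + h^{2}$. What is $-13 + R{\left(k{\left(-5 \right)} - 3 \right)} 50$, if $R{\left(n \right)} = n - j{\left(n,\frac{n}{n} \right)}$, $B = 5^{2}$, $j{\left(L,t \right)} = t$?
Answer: $7287$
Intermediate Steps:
$B = 25$
$k{\left(h \right)} = 75 + 3 h^{2}$ ($k{\left(h \right)} = 3 \left(25 + h^{2}\right) = 75 + 3 h^{2}$)
$R{\left(n \right)} = -1 + n$ ($R{\left(n \right)} = n - \frac{n}{n} = n - 1 = -1 + n$)
$-13 + R{\left(k{\left(-5 \right)} - 3 \right)} 50 = -13 + \left(-1 + \left(\left(75 + 3 \left(-5\right)^{2}\right) - 3\right)\right) 50 = -13 + \left(-1 + \left(\left(75 + 3 \cdot 25\right) - 3\right)\right) 50 = -13 + \left(-1 + \left(\left(75 + 75\right) - 3\right)\right) 50 = -13 + \left(-1 + \left(150 - 3\right)\right) 50 = -13 + \left(-1 + 147\right) 50 = -13 + 146 \cdot 50 = -13 + 7300 = 7287$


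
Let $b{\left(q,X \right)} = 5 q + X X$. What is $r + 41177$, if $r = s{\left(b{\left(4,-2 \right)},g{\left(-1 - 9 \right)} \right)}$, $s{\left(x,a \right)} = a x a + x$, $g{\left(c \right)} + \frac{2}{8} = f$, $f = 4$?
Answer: $\frac{83077}{2} \approx 41539.0$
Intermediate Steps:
$g{\left(c \right)} = \frac{15}{4}$ ($g{\left(c \right)} = - \frac{1}{4} + 4 = \frac{15}{4}$)
$b{\left(q,X \right)} = X^{2} + 5 q$ ($b{\left(q,X \right)} = 5 q + X^{2} = X^{2} + 5 q$)
$s{\left(x,a \right)} = x + x a^{2}$ ($s{\left(x,a \right)} = x a^{2} + x = x + x a^{2}$)
$r = \frac{723}{2}$ ($r = \left(\left(-2\right)^{2} + 5 \cdot 4\right) \left(1 + \left(\frac{15}{4}\right)^{2}\right) = \left(4 + 20\right) \left(1 + \frac{225}{16}\right) = 24 \cdot \frac{241}{16} = \frac{723}{2} \approx 361.5$)
$r + 41177 = \frac{723}{2} + 41177 = \frac{83077}{2}$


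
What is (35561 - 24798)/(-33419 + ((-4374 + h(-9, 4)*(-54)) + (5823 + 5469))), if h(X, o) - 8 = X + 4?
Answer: -10763/26663 ≈ -0.40367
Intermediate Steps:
h(X, o) = 12 + X (h(X, o) = 8 + (X + 4) = 8 + (4 + X) = 12 + X)
(35561 - 24798)/(-33419 + ((-4374 + h(-9, 4)*(-54)) + (5823 + 5469))) = (35561 - 24798)/(-33419 + ((-4374 + (12 - 9)*(-54)) + (5823 + 5469))) = 10763/(-33419 + ((-4374 + 3*(-54)) + 11292)) = 10763/(-33419 + ((-4374 - 162) + 11292)) = 10763/(-33419 + (-4536 + 11292)) = 10763/(-33419 + 6756) = 10763/(-26663) = 10763*(-1/26663) = -10763/26663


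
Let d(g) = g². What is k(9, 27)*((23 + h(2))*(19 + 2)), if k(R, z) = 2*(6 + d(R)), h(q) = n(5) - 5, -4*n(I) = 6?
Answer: 60291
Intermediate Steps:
n(I) = -3/2 (n(I) = -¼*6 = -3/2)
h(q) = -13/2 (h(q) = -3/2 - 5 = -13/2)
k(R, z) = 12 + 2*R² (k(R, z) = 2*(6 + R²) = 12 + 2*R²)
k(9, 27)*((23 + h(2))*(19 + 2)) = (12 + 2*9²)*((23 - 13/2)*(19 + 2)) = (12 + 2*81)*((33/2)*21) = (12 + 162)*(693/2) = 174*(693/2) = 60291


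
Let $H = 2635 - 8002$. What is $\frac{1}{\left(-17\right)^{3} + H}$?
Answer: $- \frac{1}{10280} \approx -9.7276 \cdot 10^{-5}$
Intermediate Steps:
$H = -5367$ ($H = 2635 - 8002 = -5367$)
$\frac{1}{\left(-17\right)^{3} + H} = \frac{1}{\left(-17\right)^{3} - 5367} = \frac{1}{-4913 - 5367} = \frac{1}{-10280} = - \frac{1}{10280}$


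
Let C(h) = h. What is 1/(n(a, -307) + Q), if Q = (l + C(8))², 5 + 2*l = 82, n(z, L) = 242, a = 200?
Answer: 4/9617 ≈ 0.00041593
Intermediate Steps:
l = 77/2 (l = -5/2 + (½)*82 = -5/2 + 41 = 77/2 ≈ 38.500)
Q = 8649/4 (Q = (77/2 + 8)² = (93/2)² = 8649/4 ≈ 2162.3)
1/(n(a, -307) + Q) = 1/(242 + 8649/4) = 1/(9617/4) = 4/9617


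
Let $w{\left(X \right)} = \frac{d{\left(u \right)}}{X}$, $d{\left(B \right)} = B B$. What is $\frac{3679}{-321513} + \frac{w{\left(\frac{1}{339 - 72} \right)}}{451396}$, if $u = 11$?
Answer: $\frac{793312237}{13193607468} \approx 0.060129$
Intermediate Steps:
$d{\left(B \right)} = B^{2}$
$w{\left(X \right)} = \frac{121}{X}$ ($w{\left(X \right)} = \frac{11^{2}}{X} = \frac{121}{X}$)
$\frac{3679}{-321513} + \frac{w{\left(\frac{1}{339 - 72} \right)}}{451396} = \frac{3679}{-321513} + \frac{121 \frac{1}{\frac{1}{339 - 72}}}{451396} = 3679 \left(- \frac{1}{321513}\right) + \frac{121}{\frac{1}{267}} \cdot \frac{1}{451396} = - \frac{3679}{321513} + 121 \frac{1}{\frac{1}{267}} \cdot \frac{1}{451396} = - \frac{3679}{321513} + 121 \cdot 267 \cdot \frac{1}{451396} = - \frac{3679}{321513} + 32307 \cdot \frac{1}{451396} = - \frac{3679}{321513} + \frac{2937}{41036} = \frac{793312237}{13193607468}$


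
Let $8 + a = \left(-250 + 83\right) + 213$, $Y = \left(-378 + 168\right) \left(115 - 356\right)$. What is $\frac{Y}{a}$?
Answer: $\frac{25305}{19} \approx 1331.8$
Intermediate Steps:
$Y = 50610$ ($Y = \left(-210\right) \left(-241\right) = 50610$)
$a = 38$ ($a = -8 + \left(\left(-250 + 83\right) + 213\right) = -8 + \left(-167 + 213\right) = -8 + 46 = 38$)
$\frac{Y}{a} = \frac{50610}{38} = 50610 \cdot \frac{1}{38} = \frac{25305}{19}$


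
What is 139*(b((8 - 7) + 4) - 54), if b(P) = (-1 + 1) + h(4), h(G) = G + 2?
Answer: -6672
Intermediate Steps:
h(G) = 2 + G
b(P) = 6 (b(P) = (-1 + 1) + (2 + 4) = 0 + 6 = 6)
139*(b((8 - 7) + 4) - 54) = 139*(6 - 54) = 139*(-48) = -6672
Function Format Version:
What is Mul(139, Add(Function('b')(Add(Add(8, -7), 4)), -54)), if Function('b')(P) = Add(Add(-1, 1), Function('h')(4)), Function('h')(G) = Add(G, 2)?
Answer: -6672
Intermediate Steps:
Function('h')(G) = Add(2, G)
Function('b')(P) = 6 (Function('b')(P) = Add(Add(-1, 1), Add(2, 4)) = Add(0, 6) = 6)
Mul(139, Add(Function('b')(Add(Add(8, -7), 4)), -54)) = Mul(139, Add(6, -54)) = Mul(139, -48) = -6672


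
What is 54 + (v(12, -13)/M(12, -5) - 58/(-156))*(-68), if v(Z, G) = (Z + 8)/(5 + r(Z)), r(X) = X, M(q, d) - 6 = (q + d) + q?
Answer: 4976/195 ≈ 25.518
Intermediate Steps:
M(q, d) = 6 + d + 2*q (M(q, d) = 6 + ((q + d) + q) = 6 + ((d + q) + q) = 6 + (d + 2*q) = 6 + d + 2*q)
v(Z, G) = (8 + Z)/(5 + Z) (v(Z, G) = (Z + 8)/(5 + Z) = (8 + Z)/(5 + Z))
54 + (v(12, -13)/M(12, -5) - 58/(-156))*(-68) = 54 + (((8 + 12)/(5 + 12))/(6 - 5 + 2*12) - 58/(-156))*(-68) = 54 + ((20/17)/(6 - 5 + 24) - 58*(-1/156))*(-68) = 54 + (((1/17)*20)/25 + 29/78)*(-68) = 54 + ((20/17)*(1/25) + 29/78)*(-68) = 54 + (4/85 + 29/78)*(-68) = 54 + (2777/6630)*(-68) = 54 - 5554/195 = 4976/195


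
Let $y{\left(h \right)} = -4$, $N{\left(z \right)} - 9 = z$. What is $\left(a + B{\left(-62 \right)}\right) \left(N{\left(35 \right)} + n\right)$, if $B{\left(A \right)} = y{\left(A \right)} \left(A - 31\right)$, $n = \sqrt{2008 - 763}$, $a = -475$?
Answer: $-4532 - 103 \sqrt{1245} \approx -8166.3$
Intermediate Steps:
$N{\left(z \right)} = 9 + z$
$n = \sqrt{1245} \approx 35.285$
$B{\left(A \right)} = 124 - 4 A$ ($B{\left(A \right)} = - 4 \left(A - 31\right) = - 4 \left(-31 + A\right) = 124 - 4 A$)
$\left(a + B{\left(-62 \right)}\right) \left(N{\left(35 \right)} + n\right) = \left(-475 + \left(124 - -248\right)\right) \left(\left(9 + 35\right) + \sqrt{1245}\right) = \left(-475 + \left(124 + 248\right)\right) \left(44 + \sqrt{1245}\right) = \left(-475 + 372\right) \left(44 + \sqrt{1245}\right) = - 103 \left(44 + \sqrt{1245}\right) = -4532 - 103 \sqrt{1245}$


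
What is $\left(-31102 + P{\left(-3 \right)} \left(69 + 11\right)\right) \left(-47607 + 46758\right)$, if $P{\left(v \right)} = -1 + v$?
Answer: $26677278$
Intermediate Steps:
$\left(-31102 + P{\left(-3 \right)} \left(69 + 11\right)\right) \left(-47607 + 46758\right) = \left(-31102 + \left(-1 - 3\right) \left(69 + 11\right)\right) \left(-47607 + 46758\right) = \left(-31102 - 320\right) \left(-849\right) = \left(-31422\right) \left(-849\right) = 26677278$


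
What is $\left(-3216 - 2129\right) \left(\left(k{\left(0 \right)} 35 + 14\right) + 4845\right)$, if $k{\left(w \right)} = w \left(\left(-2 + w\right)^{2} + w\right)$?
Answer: $-25971355$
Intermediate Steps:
$k{\left(w \right)} = w \left(w + \left(-2 + w\right)^{2}\right)$
$\left(-3216 - 2129\right) \left(\left(k{\left(0 \right)} 35 + 14\right) + 4845\right) = \left(-3216 - 2129\right) \left(\left(0 \left(0 + \left(-2 + 0\right)^{2}\right) 35 + 14\right) + 4845\right) = - 5345 \left(\left(0 \left(0 + \left(-2\right)^{2}\right) 35 + 14\right) + 4845\right) = - 5345 \left(\left(0 \left(0 + 4\right) 35 + 14\right) + 4845\right) = - 5345 \left(\left(0 \cdot 4 \cdot 35 + 14\right) + 4845\right) = - 5345 \left(\left(0 \cdot 35 + 14\right) + 4845\right) = - 5345 \left(\left(0 + 14\right) + 4845\right) = - 5345 \left(14 + 4845\right) = \left(-5345\right) 4859 = -25971355$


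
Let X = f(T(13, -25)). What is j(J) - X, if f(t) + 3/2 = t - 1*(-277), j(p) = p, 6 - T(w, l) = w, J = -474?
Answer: -1485/2 ≈ -742.50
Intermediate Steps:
T(w, l) = 6 - w
f(t) = 551/2 + t (f(t) = -3/2 + (t - 1*(-277)) = -3/2 + (t + 277) = -3/2 + (277 + t) = 551/2 + t)
X = 537/2 (X = 551/2 + (6 - 1*13) = 551/2 + (6 - 13) = 551/2 - 7 = 537/2 ≈ 268.50)
j(J) - X = -474 - 1*537/2 = -474 - 537/2 = -1485/2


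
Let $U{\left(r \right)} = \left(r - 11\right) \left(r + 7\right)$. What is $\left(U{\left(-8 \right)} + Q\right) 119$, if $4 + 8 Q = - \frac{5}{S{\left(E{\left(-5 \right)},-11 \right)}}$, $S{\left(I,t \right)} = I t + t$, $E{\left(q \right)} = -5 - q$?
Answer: $\frac{194327}{88} \approx 2208.3$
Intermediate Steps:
$U{\left(r \right)} = \left(-11 + r\right) \left(7 + r\right)$
$S{\left(I,t \right)} = t + I t$
$Q = - \frac{39}{88}$ ($Q = - \frac{1}{2} + \frac{\left(-5\right) \frac{1}{\left(-11\right) \left(1 - 0\right)}}{8} = - \frac{1}{2} + \frac{\left(-5\right) \frac{1}{\left(-11\right) \left(1 + \left(-5 + 5\right)\right)}}{8} = - \frac{1}{2} + \frac{\left(-5\right) \frac{1}{\left(-11\right) \left(1 + 0\right)}}{8} = - \frac{1}{2} + \frac{\left(-5\right) \frac{1}{\left(-11\right) 1}}{8} = - \frac{1}{2} + \frac{\left(-5\right) \frac{1}{-11}}{8} = - \frac{1}{2} + \frac{\left(-5\right) \left(- \frac{1}{11}\right)}{8} = - \frac{1}{2} + \frac{1}{8} \cdot \frac{5}{11} = - \frac{1}{2} + \frac{5}{88} = - \frac{39}{88} \approx -0.44318$)
$\left(U{\left(-8 \right)} + Q\right) 119 = \left(\left(-77 + \left(-8\right)^{2} - -32\right) - \frac{39}{88}\right) 119 = \left(\left(-77 + 64 + 32\right) - \frac{39}{88}\right) 119 = \left(19 - \frac{39}{88}\right) 119 = \frac{1633}{88} \cdot 119 = \frac{194327}{88}$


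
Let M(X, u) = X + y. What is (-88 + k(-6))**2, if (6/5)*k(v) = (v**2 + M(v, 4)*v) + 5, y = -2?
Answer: 6889/36 ≈ 191.36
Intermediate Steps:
M(X, u) = -2 + X (M(X, u) = X - 2 = -2 + X)
k(v) = 25/6 + 5*v**2/6 + 5*v*(-2 + v)/6 (k(v) = 5*((v**2 + (-2 + v)*v) + 5)/6 = 5*((v**2 + v*(-2 + v)) + 5)/6 = 5*(5 + v**2 + v*(-2 + v))/6 = 25/6 + 5*v**2/6 + 5*v*(-2 + v)/6)
(-88 + k(-6))**2 = (-88 + (25/6 - 5/3*(-6) + (5/3)*(-6)**2))**2 = (-88 + (25/6 + 10 + (5/3)*36))**2 = (-88 + (25/6 + 10 + 60))**2 = (-88 + 445/6)**2 = (-83/6)**2 = 6889/36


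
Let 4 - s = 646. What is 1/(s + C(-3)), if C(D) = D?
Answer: -1/645 ≈ -0.0015504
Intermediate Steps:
s = -642 (s = 4 - 1*646 = 4 - 646 = -642)
1/(s + C(-3)) = 1/(-642 - 3) = 1/(-645) = -1/645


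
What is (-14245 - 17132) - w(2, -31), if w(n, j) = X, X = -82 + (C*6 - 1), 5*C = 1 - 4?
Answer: -156452/5 ≈ -31290.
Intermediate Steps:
C = -⅗ (C = (1 - 4)/5 = (⅕)*(-3) = -⅗ ≈ -0.60000)
X = -433/5 (X = -82 + (-⅗*6 - 1) = -82 + (-18/5 - 1) = -82 - 23/5 = -433/5 ≈ -86.600)
w(n, j) = -433/5
(-14245 - 17132) - w(2, -31) = (-14245 - 17132) - 1*(-433/5) = -31377 + 433/5 = -156452/5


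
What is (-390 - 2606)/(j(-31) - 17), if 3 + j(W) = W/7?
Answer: 20972/171 ≈ 122.64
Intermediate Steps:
j(W) = -3 + W/7
(-390 - 2606)/(j(-31) - 17) = (-390 - 2606)/((-3 + (1/7)*(-31)) - 17) = -2996/((-3 - 31/7) - 17) = -2996/(-52/7 - 17) = -2996/(-171/7) = -2996*(-7/171) = 20972/171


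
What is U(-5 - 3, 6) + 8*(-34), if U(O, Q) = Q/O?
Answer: -1091/4 ≈ -272.75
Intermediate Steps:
U(-5 - 3, 6) + 8*(-34) = 6/(-5 - 3) + 8*(-34) = 6/(-8) - 272 = 6*(-1/8) - 272 = -3/4 - 272 = -1091/4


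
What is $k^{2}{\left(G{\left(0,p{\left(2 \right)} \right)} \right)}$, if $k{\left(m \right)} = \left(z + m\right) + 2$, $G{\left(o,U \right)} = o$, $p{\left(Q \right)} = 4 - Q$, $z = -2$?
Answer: $0$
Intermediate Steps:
$k{\left(m \right)} = m$ ($k{\left(m \right)} = \left(-2 + m\right) + 2 = m$)
$k^{2}{\left(G{\left(0,p{\left(2 \right)} \right)} \right)} = 0^{2} = 0$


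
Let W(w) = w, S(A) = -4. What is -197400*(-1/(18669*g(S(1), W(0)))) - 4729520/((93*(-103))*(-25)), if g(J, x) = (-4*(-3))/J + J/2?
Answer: -930951256/42578655 ≈ -21.864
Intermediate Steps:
g(J, x) = J/2 + 12/J (g(J, x) = 12/J + J*(½) = 12/J + J/2 = J/2 + 12/J)
-197400*(-1/(18669*g(S(1), W(0)))) - 4729520/((93*(-103))*(-25)) = -197400*(-1/(18669*((½)*(-4) + 12/(-4)))) - 4729520/((93*(-103))*(-25)) = -197400*(-1/(18669*(-2 + 12*(-¼)))) - 4729520/((-9579*(-25))) = -197400*(-1/(18669*(-2 - 3))) - 4729520/239475 = -197400/((-18669*(-5))) - 4729520*1/239475 = -197400/93345 - 945904/47895 = -197400*1/93345 - 945904/47895 = -1880/889 - 945904/47895 = -930951256/42578655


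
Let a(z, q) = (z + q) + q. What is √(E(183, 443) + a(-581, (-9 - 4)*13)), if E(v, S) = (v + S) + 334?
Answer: √41 ≈ 6.4031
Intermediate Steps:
a(z, q) = z + 2*q (a(z, q) = (q + z) + q = z + 2*q)
E(v, S) = 334 + S + v (E(v, S) = (S + v) + 334 = 334 + S + v)
√(E(183, 443) + a(-581, (-9 - 4)*13)) = √((334 + 443 + 183) + (-581 + 2*((-9 - 4)*13))) = √(960 + (-581 + 2*(-13*13))) = √(960 + (-581 + 2*(-169))) = √(960 + (-581 - 338)) = √(960 - 919) = √41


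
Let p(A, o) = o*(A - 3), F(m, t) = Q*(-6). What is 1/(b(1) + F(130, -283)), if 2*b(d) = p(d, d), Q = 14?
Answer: -1/85 ≈ -0.011765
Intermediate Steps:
F(m, t) = -84 (F(m, t) = 14*(-6) = -84)
p(A, o) = o*(-3 + A)
b(d) = d*(-3 + d)/2 (b(d) = (d*(-3 + d))/2 = d*(-3 + d)/2)
1/(b(1) + F(130, -283)) = 1/((1/2)*1*(-3 + 1) - 84) = 1/((1/2)*1*(-2) - 84) = 1/(-1 - 84) = 1/(-85) = -1/85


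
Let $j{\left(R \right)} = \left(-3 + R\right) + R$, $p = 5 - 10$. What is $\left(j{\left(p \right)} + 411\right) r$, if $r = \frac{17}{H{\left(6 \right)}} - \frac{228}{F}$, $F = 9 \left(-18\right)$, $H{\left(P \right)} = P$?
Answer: $\frac{45571}{27} \approx 1687.8$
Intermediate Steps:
$p = -5$
$F = -162$
$j{\left(R \right)} = -3 + 2 R$
$r = \frac{229}{54}$ ($r = \frac{17}{6} - \frac{228}{-162} = 17 \cdot \frac{1}{6} - - \frac{38}{27} = \frac{17}{6} + \frac{38}{27} = \frac{229}{54} \approx 4.2407$)
$\left(j{\left(p \right)} + 411\right) r = \left(\left(-3 + 2 \left(-5\right)\right) + 411\right) \frac{229}{54} = \left(\left(-3 - 10\right) + 411\right) \frac{229}{54} = \left(-13 + 411\right) \frac{229}{54} = 398 \cdot \frac{229}{54} = \frac{45571}{27}$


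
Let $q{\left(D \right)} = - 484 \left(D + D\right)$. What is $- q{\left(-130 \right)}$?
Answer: $-125840$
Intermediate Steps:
$q{\left(D \right)} = - 968 D$ ($q{\left(D \right)} = - 484 \cdot 2 D = - 968 D$)
$- q{\left(-130 \right)} = - \left(-968\right) \left(-130\right) = \left(-1\right) 125840 = -125840$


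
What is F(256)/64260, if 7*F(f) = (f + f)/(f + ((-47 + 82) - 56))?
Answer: 128/26426925 ≈ 4.8435e-6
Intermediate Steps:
F(f) = 2*f/(7*(-21 + f)) (F(f) = ((f + f)/(f + ((-47 + 82) - 56)))/7 = ((2*f)/(f + (35 - 56)))/7 = ((2*f)/(f - 21))/7 = ((2*f)/(-21 + f))/7 = (2*f/(-21 + f))/7 = 2*f/(7*(-21 + f)))
F(256)/64260 = ((2/7)*256/(-21 + 256))/64260 = ((2/7)*256/235)*(1/64260) = ((2/7)*256*(1/235))*(1/64260) = (512/1645)*(1/64260) = 128/26426925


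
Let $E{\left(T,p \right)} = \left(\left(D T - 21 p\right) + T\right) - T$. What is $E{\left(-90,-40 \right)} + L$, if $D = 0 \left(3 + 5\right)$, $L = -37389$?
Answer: $-36549$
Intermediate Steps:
$D = 0$ ($D = 0 \cdot 8 = 0$)
$E{\left(T,p \right)} = - 21 p$ ($E{\left(T,p \right)} = \left(\left(0 T - 21 p\right) + T\right) - T = \left(\left(0 - 21 p\right) + T\right) - T = \left(- 21 p + T\right) - T = \left(T - 21 p\right) - T = - 21 p$)
$E{\left(-90,-40 \right)} + L = \left(-21\right) \left(-40\right) - 37389 = 840 - 37389 = -36549$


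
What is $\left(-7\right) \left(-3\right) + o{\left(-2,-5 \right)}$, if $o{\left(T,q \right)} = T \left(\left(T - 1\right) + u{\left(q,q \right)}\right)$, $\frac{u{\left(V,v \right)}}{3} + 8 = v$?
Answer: $105$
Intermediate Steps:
$u{\left(V,v \right)} = -24 + 3 v$
$o{\left(T,q \right)} = T \left(-25 + T + 3 q\right)$ ($o{\left(T,q \right)} = T \left(\left(T - 1\right) + \left(-24 + 3 q\right)\right) = T \left(\left(-1 + T\right) + \left(-24 + 3 q\right)\right) = T \left(-25 + T + 3 q\right)$)
$\left(-7\right) \left(-3\right) + o{\left(-2,-5 \right)} = \left(-7\right) \left(-3\right) - 2 \left(-25 - 2 + 3 \left(-5\right)\right) = 21 - 2 \left(-25 - 2 - 15\right) = 21 - -84 = 21 + 84 = 105$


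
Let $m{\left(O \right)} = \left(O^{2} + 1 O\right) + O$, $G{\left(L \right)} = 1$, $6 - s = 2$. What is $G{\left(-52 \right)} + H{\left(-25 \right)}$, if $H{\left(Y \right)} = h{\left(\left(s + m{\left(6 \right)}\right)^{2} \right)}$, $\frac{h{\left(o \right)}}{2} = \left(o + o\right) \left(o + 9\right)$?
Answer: $29343809$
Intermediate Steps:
$s = 4$ ($s = 6 - 2 = 4$)
$m{\left(O \right)} = O^{2} + 2 O$ ($m{\left(O \right)} = \left(O^{2} + O\right) + O = \left(O + O^{2}\right) + O = O^{2} + 2 O$)
$h{\left(o \right)} = 4 o \left(9 + o\right)$ ($h{\left(o \right)} = 2 \left(o + o\right) \left(o + 9\right) = 2 \cdot 2 o \left(9 + o\right) = 4 o \left(9 + o\right)$)
$H{\left(Y \right)} = 29343808$ ($H{\left(Y \right)} = 4 \left(4 + 6 \left(2 + 6\right)\right)^{2} \left(9 + \left(4 + 6 \left(2 + 6\right)\right)^{2}\right) = 4 \left(4 + 6 \cdot 8\right)^{2} \left(9 + \left(4 + 6 \cdot 8\right)^{2}\right) = 4 \left(4 + 48\right)^{2} \left(9 + \left(4 + 48\right)^{2}\right) = 4 \cdot 52^{2} \left(9 + 52^{2}\right) = 4 \cdot 2704 \left(9 + 2704\right) = 4 \cdot 2704 \cdot 2713 = 29343808$)
$G{\left(-52 \right)} + H{\left(-25 \right)} = 1 + 29343808 = 29343809$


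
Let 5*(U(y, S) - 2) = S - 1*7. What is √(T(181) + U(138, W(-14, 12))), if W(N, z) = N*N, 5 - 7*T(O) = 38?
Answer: 2*√10745/35 ≈ 5.9233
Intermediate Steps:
T(O) = -33/7 (T(O) = 5/7 - ⅐*38 = 5/7 - 38/7 = -33/7)
W(N, z) = N²
U(y, S) = ⅗ + S/5 (U(y, S) = 2 + (S - 1*7)/5 = 2 + (S - 7)/5 = 2 + (-7 + S)/5 = 2 + (-7/5 + S/5) = ⅗ + S/5)
√(T(181) + U(138, W(-14, 12))) = √(-33/7 + (⅗ + (⅕)*(-14)²)) = √(-33/7 + (⅗ + (⅕)*196)) = √(-33/7 + (⅗ + 196/5)) = √(-33/7 + 199/5) = √(1228/35) = 2*√10745/35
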